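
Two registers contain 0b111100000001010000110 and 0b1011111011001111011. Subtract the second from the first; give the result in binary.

0b110000000110000001011

Subtract column by column in base 2:
  0-1 → 1 (borrow)
  1-1-1 → 1 (borrow)
  1-0-1 → 0
  0-1 → 1 (borrow)
  0-1-1 → 0 (borrow)
  0-1-1 → 0 (borrow)
  0-1-1 → 0 (borrow)
  1-0-1 → 0
  0-0 → 0
  1-1 → 0
  0-1 → 1 (borrow)
  0-0-1 → 1 (borrow)
  0-1-1 → 0 (borrow)
  0-1-1 → 0 (borrow)
  0-1-1 → 0 (borrow)
  0-1-1 → 0 (borrow)
  0-1-1 → 0 (borrow)
  1-0-1 → 0
  1-1 → 0
  1-0 → 1
  1-0 → 1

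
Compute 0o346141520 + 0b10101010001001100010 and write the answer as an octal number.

0o350662662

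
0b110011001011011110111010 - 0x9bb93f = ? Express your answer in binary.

0b1100001111111001111011

0x9bb93f = 0b100110111011100100111111 in binary.
Subtract column by column in base 2:
  0-1 → 1 (borrow)
  1-1-1 → 1 (borrow)
  0-1-1 → 0 (borrow)
  1-1-1 → 1 (borrow)
  1-1-1 → 1 (borrow)
  1-1-1 → 1 (borrow)
  0-0-1 → 1 (borrow)
  1-0-1 → 0
  1-1 → 0
  1-0 → 1
  1-0 → 1
  0-1 → 1 (borrow)
  1-1-1 → 1 (borrow)
  1-1-1 → 1 (borrow)
  0-0-1 → 1 (borrow)
  1-1-1 → 1 (borrow)
  0-1-1 → 0 (borrow)
  0-1-1 → 0 (borrow)
  1-0-1 → 0
  1-1 → 0
  0-1 → 1 (borrow)
  0-0-1 → 1 (borrow)
  1-0-1 → 0
  1-1 → 0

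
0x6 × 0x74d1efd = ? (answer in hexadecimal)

0x2bceb9ee

Multiply each base-16 digit by 6, carrying:
  d×6 = 78 → write e carry 4
  f×6+4 = 94 → write e carry 5
  e×6+5 = 89 → write 9 carry 5
  1×6+5 = 11 → write b
  d×6 = 78 → write e carry 4
  4×6+4 = 28 → write c carry 1
  7×6+1 = 43 → write b carry 2
  remaining carry: 2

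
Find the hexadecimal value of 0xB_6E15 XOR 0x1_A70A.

XOR each hex digit independently (no carries):
  B^1=A, 6^A=C, E^7=9, 1^0=1, 5^A=F

0xAC91F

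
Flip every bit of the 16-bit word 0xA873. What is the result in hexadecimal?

0x578C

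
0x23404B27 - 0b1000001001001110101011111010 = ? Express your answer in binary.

0b11011000110110110000000101101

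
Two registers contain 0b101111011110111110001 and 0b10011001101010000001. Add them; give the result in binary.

0b1000010101100001110010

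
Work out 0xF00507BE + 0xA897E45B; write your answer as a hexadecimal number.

0x1989CEC19

Add column by column in base 16, right to left:
  E+B = 9 carry 1
  B+5+1 = 1 carry 1
  7+4+1 = C
  0+E = E
  5+7 = C
  0+9 = 9
  0+8 = 8
  F+A = 9 carry 1
  final carry 1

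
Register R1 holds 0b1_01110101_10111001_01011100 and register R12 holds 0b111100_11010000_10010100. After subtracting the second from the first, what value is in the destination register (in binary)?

0b1001110001110100011001000

Subtract column by column in base 2:
  0-0 → 0
  0-0 → 0
  1-1 → 0
  1-0 → 1
  1-1 → 0
  0-0 → 0
  1-0 → 1
  0-1 → 1 (borrow)
  1-0-1 → 0
  0-0 → 0
  0-0 → 0
  1-0 → 1
  1-1 → 0
  1-0 → 1
  0-1 → 1 (borrow)
  1-1-1 → 1 (borrow)
  1-0-1 → 0
  0-0 → 0
  1-1 → 0
  0-1 → 1 (borrow)
  1-1-1 → 1 (borrow)
  1-1-1 → 1 (borrow)
  1-0-1 → 0
  0-0 → 0
  1-0 → 1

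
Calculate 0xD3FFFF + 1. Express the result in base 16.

0xD40000

The trailing 4 digits are F (max in base 16), so adding 1 cascades: they roll to 0 and the next digit up increments.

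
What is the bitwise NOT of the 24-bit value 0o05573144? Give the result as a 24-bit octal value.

Each oct digit d becomes 7−d:
  0→7, 5→2, 5→2, 7→0, 3→4, 1→6, 4→3, 4→3

0o72204633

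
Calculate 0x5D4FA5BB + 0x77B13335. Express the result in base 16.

0xD500D8F0

Add column by column in base 16, right to left:
  B+5 = 0 carry 1
  B+3+1 = F
  5+3 = 8
  A+3 = D
  F+1 = 0 carry 1
  4+B+1 = 0 carry 1
  D+7+1 = 5 carry 1
  5+7+1 = D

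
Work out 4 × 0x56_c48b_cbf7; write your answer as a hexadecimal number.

0x15b122f2fdc

Multiply each base-16 digit by 4, carrying:
  7×4 = 28 → write c carry 1
  f×4+1 = 61 → write d carry 3
  b×4+3 = 47 → write f carry 2
  c×4+2 = 50 → write 2 carry 3
  b×4+3 = 47 → write f carry 2
  8×4+2 = 34 → write 2 carry 2
  4×4+2 = 18 → write 2 carry 1
  c×4+1 = 49 → write 1 carry 3
  6×4+3 = 27 → write b carry 1
  5×4+1 = 21 → write 5 carry 1
  remaining carry: 1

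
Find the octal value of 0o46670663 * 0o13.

0o653361261

Multiply each base-8 digit by 11, carrying:
  3×11 = 33 → write 1 carry 4
  6×11+4 = 70 → write 6 carry 8
  6×11+8 = 74 → write 2 carry 9
  0×11+9 = 9 → write 1 carry 1
  7×11+1 = 78 → write 6 carry 9
  6×11+9 = 75 → write 3 carry 9
  6×11+9 = 75 → write 3 carry 9
  4×11+9 = 53 → write 5 carry 6
  remaining carry: 6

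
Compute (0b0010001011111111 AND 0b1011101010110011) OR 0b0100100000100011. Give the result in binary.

0b110101010110011

0b0010001011111111 AND 0b1011101010110011 = 0b0010001010110011.
Then OR with 0b0100100000100011.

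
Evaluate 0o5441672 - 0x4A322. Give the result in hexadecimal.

0x11A098

0o5441672 = 0x1643BA in hexadecimal.
Subtract column by column in base 16:
  A-2 → 8
  B-2 → 9
  3-3 → 0
  4-A → A (borrow)
  6-4-1 → 1
  1-0 → 1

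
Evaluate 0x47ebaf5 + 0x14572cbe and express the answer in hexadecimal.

Add column by column in base 16, right to left:
  5+e = 3 carry 1
  f+b+1 = b carry 1
  a+c+1 = 7 carry 1
  b+2+1 = e
  e+7 = 5 carry 1
  7+5+1 = d
  4+4 = 8
  0+1 = 1

0x18d5e7b3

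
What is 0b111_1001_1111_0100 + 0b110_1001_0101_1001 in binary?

0b1110001101001101

Add column by column in base 2, right to left:
  0+1 = 1
  0+0 = 0
  1+0 = 1
  0+1 = 1
  1+1 = 0 carry 1
  1+0+1 = 0 carry 1
  1+1+1 = 1 carry 1
  1+0+1 = 0 carry 1
  1+1+1 = 1 carry 1
  0+0+1 = 1
  0+0 = 0
  1+1 = 0 carry 1
  1+0+1 = 0 carry 1
  1+1+1 = 1 carry 1
  1+1+1 = 1 carry 1
  final carry 1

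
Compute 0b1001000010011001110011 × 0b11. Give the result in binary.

Multiply each base-2 digit by 3, carrying:
  1×3 = 3 → write 1 carry 1
  1×3+1 = 4 → write 0 carry 2
  0×3+2 = 2 → write 0 carry 1
  0×3+1 = 1 → write 1
  1×3 = 3 → write 1 carry 1
  1×3+1 = 4 → write 0 carry 2
  1×3+2 = 5 → write 1 carry 2
  0×3+2 = 2 → write 0 carry 1
  0×3+1 = 1 → write 1
  1×3 = 3 → write 1 carry 1
  1×3+1 = 4 → write 0 carry 2
  0×3+2 = 2 → write 0 carry 1
  0×3+1 = 1 → write 1
  1×3 = 3 → write 1 carry 1
  0×3+1 = 1 → write 1
  0×3 = 0 → write 0
  0×3 = 0 → write 0
  0×3 = 0 → write 0
  1×3 = 3 → write 1 carry 1
  0×3+1 = 1 → write 1
  0×3 = 0 → write 0
  1×3 = 3 → write 1 carry 1
  remaining carry: 1

0b11011000111001101011001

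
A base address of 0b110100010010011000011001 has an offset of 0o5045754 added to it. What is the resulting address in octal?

0o71271005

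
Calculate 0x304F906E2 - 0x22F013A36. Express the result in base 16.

0xD5F7CCAC

Subtract column by column in base 16:
  2-6 → C (borrow)
  E-3-1 → A
  6-A → C (borrow)
  0-3-1 → C (borrow)
  9-1-1 → 7
  F-0 → F
  4-F → 5 (borrow)
  0-2-1 → D (borrow)
  3-2-1 → 0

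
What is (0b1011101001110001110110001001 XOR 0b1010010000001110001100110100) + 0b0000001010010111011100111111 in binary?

First 0b1011101001110001110110001001 XOR 0b1010010000001110001100110100 = 0b0001111001111111111010111101.
Add column by column in base 2, right to left:
  1+1 = 0 carry 1
  0+1+1 = 0 carry 1
  1+1+1 = 1 carry 1
  1+1+1 = 1 carry 1
  1+1+1 = 1 carry 1
  1+1+1 = 1 carry 1
  0+0+1 = 1
  1+0 = 1
  0+1 = 1
  1+1 = 0 carry 1
  1+1+1 = 1 carry 1
  1+0+1 = 0 carry 1
  1+1+1 = 1 carry 1
  1+1+1 = 1 carry 1
  1+1+1 = 1 carry 1
  1+0+1 = 0 carry 1
  1+1+1 = 1 carry 1
  1+0+1 = 0 carry 1
  1+0+1 = 0 carry 1
  0+1+1 = 0 carry 1
  0+0+1 = 1
  1+1 = 0 carry 1
  1+0+1 = 0 carry 1
  1+0+1 = 0 carry 1
  1+0+1 = 0 carry 1
  final carry 1

0b10000100010111010111111100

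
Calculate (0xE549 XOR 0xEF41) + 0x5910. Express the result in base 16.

First 0xE549 XOR 0xEF41 = 0x0A08.
Add column by column in base 16, right to left:
  8+0 = 8
  0+1 = 1
  A+9 = 3 carry 1
  0+5+1 = 6

0x6318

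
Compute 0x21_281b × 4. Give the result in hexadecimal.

0x84a06c

Multiply each base-16 digit by 4, carrying:
  b×4 = 44 → write c carry 2
  1×4+2 = 6 → write 6
  8×4 = 32 → write 0 carry 2
  2×4+2 = 10 → write a
  1×4 = 4 → write 4
  2×4 = 8 → write 8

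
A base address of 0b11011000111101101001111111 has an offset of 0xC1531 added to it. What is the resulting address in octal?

0b11011000111101101001111111 = 0o330755177 in octal.
0xC1531 = 0o3012461 in octal.
Add column by column in base 8, right to left:
  7+1 = 0 carry 1
  7+6+1 = 6 carry 1
  1+4+1 = 6
  5+2 = 7
  5+1 = 6
  7+0 = 7
  0+3 = 3
  3+0 = 3
  3+0 = 3

0o333767660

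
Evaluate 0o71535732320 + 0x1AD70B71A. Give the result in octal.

0x1AD70B71A = 0o65534133432 in octal.
Add column by column in base 8, right to left:
  0+2 = 2
  2+3 = 5
  3+4 = 7
  2+3 = 5
  3+3 = 6
  7+1 = 0 carry 1
  5+4+1 = 2 carry 1
  3+3+1 = 7
  5+5 = 2 carry 1
  1+5+1 = 7
  7+6 = 5 carry 1
  final carry 1

0o157272065752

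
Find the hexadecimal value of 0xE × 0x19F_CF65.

Multiply each base-16 digit by 14, carrying:
  5×14 = 70 → write 6 carry 4
  6×14+4 = 88 → write 8 carry 5
  F×14+5 = 215 → write 7 carry 13
  C×14+13 = 181 → write 5 carry 11
  F×14+11 = 221 → write D carry 13
  9×14+13 = 139 → write B carry 8
  1×14+8 = 22 → write 6 carry 1
  remaining carry: 1

0x16BD5786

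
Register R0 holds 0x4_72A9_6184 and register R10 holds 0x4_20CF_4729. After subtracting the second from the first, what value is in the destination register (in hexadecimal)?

Subtract column by column in base 16:
  4-9 → B (borrow)
  8-2-1 → 5
  1-7 → A (borrow)
  6-4-1 → 1
  9-F → A (borrow)
  A-C-1 → D (borrow)
  2-0-1 → 1
  7-2 → 5
  4-4 → 0

0x51DA1A5B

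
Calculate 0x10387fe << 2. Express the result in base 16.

0x40e1ff8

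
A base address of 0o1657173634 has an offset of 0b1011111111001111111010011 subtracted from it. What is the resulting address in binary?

0o1657173634 = 0b1110101111001111011110011100 in binary.
Subtract column by column in base 2:
  0-1 → 1 (borrow)
  0-1-1 → 0 (borrow)
  1-0-1 → 0
  1-0 → 1
  1-1 → 0
  0-0 → 0
  0-1 → 1 (borrow)
  1-1-1 → 1 (borrow)
  1-1-1 → 1 (borrow)
  1-1-1 → 1 (borrow)
  1-1-1 → 1 (borrow)
  0-1-1 → 0 (borrow)
  1-1-1 → 1 (borrow)
  1-0-1 → 0
  1-0 → 1
  1-1 → 0
  0-1 → 1 (borrow)
  0-1-1 → 0 (borrow)
  1-1-1 → 1 (borrow)
  1-1-1 → 1 (borrow)
  1-1-1 → 1 (borrow)
  1-1-1 → 1 (borrow)
  0-1-1 → 0 (borrow)
  1-0-1 → 0
  0-1 → 1 (borrow)
  1-0-1 → 0
  1-0 → 1
  1-0 → 1

0b1101001111010101011111001001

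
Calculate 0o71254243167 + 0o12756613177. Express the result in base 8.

0o104233056366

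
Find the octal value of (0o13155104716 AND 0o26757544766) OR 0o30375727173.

0o32375727777

0o13155104716 AND 0o26757544766 = 0o02155104706.
Then OR with 0o30375727173.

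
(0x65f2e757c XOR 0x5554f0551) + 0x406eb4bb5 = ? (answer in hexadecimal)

0x7114cbbe2

First 0x65f2e757c XOR 0x5554f0551 = 0x30a61702d.
Add column by column in base 16, right to left:
  d+5 = 2 carry 1
  2+b+1 = e
  0+b = b
  7+4 = b
  1+b = c
  6+e = 4 carry 1
  a+6+1 = 1 carry 1
  0+0+1 = 1
  3+4 = 7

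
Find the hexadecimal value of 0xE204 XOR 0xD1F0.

XOR each hex digit independently (no carries):
  E^D=3, 2^1=3, 0^F=F, 4^0=4

0x33F4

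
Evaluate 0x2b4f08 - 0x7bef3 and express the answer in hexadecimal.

Subtract column by column in base 16:
  8-3 → 5
  0-f → 1 (borrow)
  f-e-1 → 0
  4-b → 9 (borrow)
  b-7-1 → 3
  2-0 → 2

0x239015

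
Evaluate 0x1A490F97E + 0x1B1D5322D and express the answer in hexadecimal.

0x356662BAB

Add column by column in base 16, right to left:
  E+D = B carry 1
  7+2+1 = A
  9+2 = B
  F+3 = 2 carry 1
  0+5+1 = 6
  9+D = 6 carry 1
  4+1+1 = 6
  A+B = 5 carry 1
  1+1+1 = 3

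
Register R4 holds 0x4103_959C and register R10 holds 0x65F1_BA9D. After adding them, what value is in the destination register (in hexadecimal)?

Add column by column in base 16, right to left:
  C+D = 9 carry 1
  9+9+1 = 3 carry 1
  5+A+1 = 0 carry 1
  9+B+1 = 5 carry 1
  3+1+1 = 5
  0+F = F
  1+5 = 6
  4+6 = A

0xA6F55039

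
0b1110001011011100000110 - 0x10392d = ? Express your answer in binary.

0b1010000111110111011001

0x10392d = 0b100000011100100101101 in binary.
Subtract column by column in base 2:
  0-1 → 1 (borrow)
  1-0-1 → 0
  1-1 → 0
  0-1 → 1 (borrow)
  0-0-1 → 1 (borrow)
  0-1-1 → 0 (borrow)
  0-0-1 → 1 (borrow)
  0-0-1 → 1 (borrow)
  1-1-1 → 1 (borrow)
  1-0-1 → 0
  1-0 → 1
  0-1 → 1 (borrow)
  1-1-1 → 1 (borrow)
  1-1-1 → 1 (borrow)
  0-0-1 → 1 (borrow)
  1-0-1 → 0
  0-0 → 0
  0-0 → 0
  0-0 → 0
  1-0 → 1
  1-1 → 0
  1-0 → 1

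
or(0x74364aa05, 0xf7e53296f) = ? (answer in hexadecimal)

0xf7f77ab6f

OR each hex digit independently (no carries):
  7|f=f, 4|7=7, 3|e=f, 6|5=7, 4|3=7, a|2=a, a|9=b, 0|6=6, 5|f=f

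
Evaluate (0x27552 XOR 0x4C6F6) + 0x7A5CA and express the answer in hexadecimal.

0xE596E

First 0x27552 XOR 0x4C6F6 = 0x6B3A4.
Add column by column in base 16, right to left:
  4+A = E
  A+C = 6 carry 1
  3+5+1 = 9
  B+A = 5 carry 1
  6+7+1 = E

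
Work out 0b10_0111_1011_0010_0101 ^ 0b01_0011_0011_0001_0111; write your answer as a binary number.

0b110100100000110010

XOR bit by bit (1 where the bits differ):
  100111101100100101
^ 010011001100010111
= 110100100000110010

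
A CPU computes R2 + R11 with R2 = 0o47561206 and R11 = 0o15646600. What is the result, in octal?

Add column by column in base 8, right to left:
  6+0 = 6
  0+0 = 0
  2+6 = 0 carry 1
  1+6+1 = 0 carry 1
  6+4+1 = 3 carry 1
  5+6+1 = 4 carry 1
  7+5+1 = 5 carry 1
  4+1+1 = 6

0o65430006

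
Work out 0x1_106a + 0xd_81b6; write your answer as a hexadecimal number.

Add column by column in base 16, right to left:
  a+6 = 0 carry 1
  6+b+1 = 2 carry 1
  0+1+1 = 2
  1+8 = 9
  1+d = e

0xe9220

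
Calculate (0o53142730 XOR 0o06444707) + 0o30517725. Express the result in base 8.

First 0o53142730 XOR 0o06444707 = 0o55506037.
Add column by column in base 8, right to left:
  7+5 = 4 carry 1
  3+2+1 = 6
  0+7 = 7
  6+7 = 5 carry 1
  0+1+1 = 2
  5+5 = 2 carry 1
  5+0+1 = 6
  5+3 = 0 carry 1
  final carry 1

0o106225764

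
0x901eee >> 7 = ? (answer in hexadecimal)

0x1203d

7 bits is not a whole number of base-16 digits; in binary: 100100000001111011101110 >> 7 = 10010000000111101.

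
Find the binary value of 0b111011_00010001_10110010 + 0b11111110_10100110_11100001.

0b1001110011011100010010011

Add column by column in base 2, right to left:
  0+1 = 1
  1+0 = 1
  0+0 = 0
  0+0 = 0
  1+0 = 1
  1+1 = 0 carry 1
  0+1+1 = 0 carry 1
  1+1+1 = 1 carry 1
  1+0+1 = 0 carry 1
  0+1+1 = 0 carry 1
  0+1+1 = 0 carry 1
  0+0+1 = 1
  1+0 = 1
  0+1 = 1
  0+0 = 0
  0+1 = 1
  1+0 = 1
  1+1 = 0 carry 1
  0+1+1 = 0 carry 1
  1+1+1 = 1 carry 1
  1+1+1 = 1 carry 1
  1+1+1 = 1 carry 1
  0+1+1 = 0 carry 1
  0+1+1 = 0 carry 1
  final carry 1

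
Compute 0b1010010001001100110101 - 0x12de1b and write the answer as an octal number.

0o5432432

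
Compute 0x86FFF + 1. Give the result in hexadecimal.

0x87000

The trailing 3 digits are F (max in base 16), so adding 1 cascades: they roll to 0 and the next digit up increments.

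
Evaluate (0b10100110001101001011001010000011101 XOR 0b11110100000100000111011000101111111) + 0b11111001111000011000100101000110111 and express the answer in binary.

0b101001100000001100100110111110011001

First 0b10100110001101001011001010000011101 XOR 0b11110100000100000111011000101111111 = 0b01010010001001001100010010101100010.
Add column by column in base 2, right to left:
  0+1 = 1
  1+1 = 0 carry 1
  0+1+1 = 0 carry 1
  0+0+1 = 1
  0+1 = 1
  1+1 = 0 carry 1
  1+0+1 = 0 carry 1
  0+0+1 = 1
  1+0 = 1
  0+1 = 1
  1+0 = 1
  0+1 = 1
  0+0 = 0
  1+0 = 1
  0+1 = 1
  0+0 = 0
  0+0 = 0
  1+0 = 1
  1+1 = 0 carry 1
  0+1+1 = 0 carry 1
  0+0+1 = 1
  1+0 = 1
  0+0 = 0
  0+0 = 0
  1+1 = 0 carry 1
  0+1+1 = 0 carry 1
  0+1+1 = 0 carry 1
  0+1+1 = 0 carry 1
  1+0+1 = 0 carry 1
  0+0+1 = 1
  0+1 = 1
  1+1 = 0 carry 1
  0+1+1 = 0 carry 1
  1+1+1 = 1 carry 1
  0+1+1 = 0 carry 1
  final carry 1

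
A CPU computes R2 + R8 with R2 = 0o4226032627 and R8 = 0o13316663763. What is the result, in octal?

Add column by column in base 8, right to left:
  7+3 = 2 carry 1
  2+6+1 = 1 carry 1
  6+7+1 = 6 carry 1
  2+3+1 = 6
  3+6 = 1 carry 1
  0+6+1 = 7
  6+6 = 4 carry 1
  2+1+1 = 4
  2+3 = 5
  4+3 = 7
  0+1 = 1

0o17544716612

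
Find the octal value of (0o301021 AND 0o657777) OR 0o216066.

0o301021 AND 0o657777 = 0o201021.
Then OR with 0o216066.

0o217067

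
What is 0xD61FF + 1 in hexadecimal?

0xD6200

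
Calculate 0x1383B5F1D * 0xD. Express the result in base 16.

0xFDB03D479

Multiply each base-16 digit by 13, carrying:
  D×13 = 169 → write 9 carry 10
  1×13+10 = 23 → write 7 carry 1
  F×13+1 = 196 → write 4 carry 12
  5×13+12 = 77 → write D carry 4
  B×13+4 = 147 → write 3 carry 9
  3×13+9 = 48 → write 0 carry 3
  8×13+3 = 107 → write B carry 6
  3×13+6 = 45 → write D carry 2
  1×13+2 = 15 → write F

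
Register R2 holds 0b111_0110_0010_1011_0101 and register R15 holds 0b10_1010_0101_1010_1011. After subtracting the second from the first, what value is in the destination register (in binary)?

0b1001011110100001010

Subtract column by column in base 2:
  1-1 → 0
  0-1 → 1 (borrow)
  1-0-1 → 0
  0-1 → 1 (borrow)
  1-0-1 → 0
  1-1 → 0
  0-0 → 0
  1-1 → 0
  0-1 → 1 (borrow)
  1-0-1 → 0
  0-1 → 1 (borrow)
  0-0-1 → 1 (borrow)
  0-0-1 → 1 (borrow)
  1-1-1 → 1 (borrow)
  1-0-1 → 0
  0-1 → 1 (borrow)
  1-0-1 → 0
  1-1 → 0
  1-0 → 1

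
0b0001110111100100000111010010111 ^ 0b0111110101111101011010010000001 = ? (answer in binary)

0b0110000010011001011101000010110

XOR bit by bit (1 where the bits differ):
  0001110111100100000111010010111
^ 0111110101111101011010010000001
= 0110000010011001011101000010110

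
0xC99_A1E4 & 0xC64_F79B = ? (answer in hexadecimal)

0xC00A180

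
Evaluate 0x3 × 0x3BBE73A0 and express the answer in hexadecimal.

Multiply each base-16 digit by 3, carrying:
  0×3 = 0 → write 0
  A×3 = 30 → write E carry 1
  3×3+1 = 10 → write A
  7×3 = 21 → write 5 carry 1
  E×3+1 = 43 → write B carry 2
  B×3+2 = 35 → write 3 carry 2
  B×3+2 = 35 → write 3 carry 2
  3×3+2 = 11 → write B

0xB33B5AE0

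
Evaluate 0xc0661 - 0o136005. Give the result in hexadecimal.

0xb4a5c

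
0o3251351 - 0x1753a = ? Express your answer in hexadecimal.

0xbddaf

0o3251351 = 0xd52e9 in hexadecimal.
Subtract column by column in base 16:
  9-a → f (borrow)
  e-3-1 → a
  2-5 → d (borrow)
  5-7-1 → d (borrow)
  d-1-1 → b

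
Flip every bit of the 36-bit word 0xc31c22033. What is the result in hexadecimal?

0x3ce3ddfcc

Each hex digit d becomes f−d:
  c→3, 3→c, 1→e, c→3, 2→d, 2→d, 0→f, 3→c, 3→c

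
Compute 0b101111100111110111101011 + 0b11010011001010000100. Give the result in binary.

0b110010111011000001101111

Add column by column in base 2, right to left:
  1+0 = 1
  1+0 = 1
  0+1 = 1
  1+0 = 1
  0+0 = 0
  1+0 = 1
  1+0 = 1
  1+1 = 0 carry 1
  1+0+1 = 0 carry 1
  0+1+1 = 0 carry 1
  1+0+1 = 0 carry 1
  1+0+1 = 0 carry 1
  1+1+1 = 1 carry 1
  1+1+1 = 1 carry 1
  1+0+1 = 0 carry 1
  0+0+1 = 1
  0+1 = 1
  1+0 = 1
  1+1 = 0 carry 1
  1+1+1 = 1 carry 1
  1+0+1 = 0 carry 1
  1+0+1 = 0 carry 1
  0+0+1 = 1
  1+0 = 1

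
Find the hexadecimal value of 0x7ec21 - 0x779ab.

Subtract column by column in base 16:
  1-b → 6 (borrow)
  2-a-1 → 7 (borrow)
  c-9-1 → 2
  e-7 → 7
  7-7 → 0

0x7276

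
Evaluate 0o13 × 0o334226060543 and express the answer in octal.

Multiply each base-8 digit by 11, carrying:
  3×11 = 33 → write 1 carry 4
  4×11+4 = 48 → write 0 carry 6
  5×11+6 = 61 → write 5 carry 7
  0×11+7 = 7 → write 7
  6×11 = 66 → write 2 carry 8
  0×11+8 = 8 → write 0 carry 1
  6×11+1 = 67 → write 3 carry 8
  2×11+8 = 30 → write 6 carry 3
  2×11+3 = 25 → write 1 carry 3
  4×11+3 = 47 → write 7 carry 5
  3×11+5 = 38 → write 6 carry 4
  3×11+4 = 37 → write 5 carry 4
  remaining carry: 4

0o4567163027501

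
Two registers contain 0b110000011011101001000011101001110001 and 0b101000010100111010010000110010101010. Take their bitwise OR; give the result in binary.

0b111000011111111011010011111011111011

OR bit by bit (1 where either bit is 1):
  110000011011101001000011101001110001
| 101000010100111010010000110010101010
= 111000011111111011010011111011111011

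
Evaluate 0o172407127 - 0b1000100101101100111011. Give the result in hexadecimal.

0x1c7b31c

0o172407127 = 0x1ea0e57 in hexadecimal.
0b1000100101101100111011 = 0x225b3b in hexadecimal.
Subtract column by column in base 16:
  7-b → c (borrow)
  5-3-1 → 1
  e-b → 3
  0-5 → b (borrow)
  a-2-1 → 7
  e-2 → c
  1-0 → 1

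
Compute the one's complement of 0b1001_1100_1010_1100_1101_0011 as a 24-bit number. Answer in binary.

0b011000110101001100101100

Invert each bit: 100111001010110011010011 → 011000110101001100101100.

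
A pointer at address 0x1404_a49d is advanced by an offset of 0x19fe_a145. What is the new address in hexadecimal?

Add column by column in base 16, right to left:
  d+5 = 2 carry 1
  9+4+1 = e
  4+1 = 5
  a+a = 4 carry 1
  4+e+1 = 3 carry 1
  0+f+1 = 0 carry 1
  4+9+1 = e
  1+1 = 2

0x2e0345e2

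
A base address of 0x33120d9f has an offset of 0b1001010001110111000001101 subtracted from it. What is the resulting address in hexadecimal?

0b1001010001110111000001101 = 0x128ee0d in hexadecimal.
Subtract column by column in base 16:
  f-d → 2
  9-0 → 9
  d-e → f (borrow)
  0-e-1 → 1 (borrow)
  2-8-1 → 9 (borrow)
  1-2-1 → e (borrow)
  3-1-1 → 1
  3-0 → 3

0x31e91f92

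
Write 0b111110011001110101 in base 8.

0o763165

Group the bits in threes: 111 110 011 001 110 101 → 763165.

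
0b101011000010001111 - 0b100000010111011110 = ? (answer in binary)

Subtract column by column in base 2:
  1-0 → 1
  1-1 → 0
  1-1 → 0
  1-1 → 0
  0-1 → 1 (borrow)
  0-0-1 → 1 (borrow)
  0-1-1 → 0 (borrow)
  1-1-1 → 1 (borrow)
  0-1-1 → 0 (borrow)
  0-0-1 → 1 (borrow)
  0-1-1 → 0 (borrow)
  0-0-1 → 1 (borrow)
  1-0-1 → 0
  1-0 → 1
  0-0 → 0
  1-0 → 1
  0-0 → 0
  1-1 → 0

0b1010101010110001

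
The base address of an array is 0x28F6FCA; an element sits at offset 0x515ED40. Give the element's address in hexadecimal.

0x7A55D0A

Add column by column in base 16, right to left:
  A+0 = A
  C+4 = 0 carry 1
  F+D+1 = D carry 1
  6+E+1 = 5 carry 1
  F+5+1 = 5 carry 1
  8+1+1 = A
  2+5 = 7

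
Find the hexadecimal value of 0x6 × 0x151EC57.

Multiply each base-16 digit by 6, carrying:
  7×6 = 42 → write A carry 2
  5×6+2 = 32 → write 0 carry 2
  C×6+2 = 74 → write A carry 4
  E×6+4 = 88 → write 8 carry 5
  1×6+5 = 11 → write B
  5×6 = 30 → write E carry 1
  1×6+1 = 7 → write 7

0x7EB8A0A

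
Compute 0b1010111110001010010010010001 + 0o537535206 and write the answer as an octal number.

0b1010111110001010010010010001 = 0o1276122221 in octal.
Add column by column in base 8, right to left:
  1+6 = 7
  2+0 = 2
  2+2 = 4
  2+5 = 7
  2+3 = 5
  1+5 = 6
  6+7 = 5 carry 1
  7+3+1 = 3 carry 1
  2+5+1 = 0 carry 1
  1+0+1 = 2

0o2035657427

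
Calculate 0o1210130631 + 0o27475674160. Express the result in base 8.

Add column by column in base 8, right to left:
  1+0 = 1
  3+6 = 1 carry 1
  6+1+1 = 0 carry 1
  0+4+1 = 5
  3+7 = 2 carry 1
  1+6+1 = 0 carry 1
  0+5+1 = 6
  1+7 = 0 carry 1
  2+4+1 = 7
  1+7 = 0 carry 1
  0+2+1 = 3

0o30706025011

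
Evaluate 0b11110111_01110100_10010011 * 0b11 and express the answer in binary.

0b10111001100101110110111001

Multiply each base-2 digit by 3, carrying:
  1×3 = 3 → write 1 carry 1
  1×3+1 = 4 → write 0 carry 2
  0×3+2 = 2 → write 0 carry 1
  0×3+1 = 1 → write 1
  1×3 = 3 → write 1 carry 1
  0×3+1 = 1 → write 1
  0×3 = 0 → write 0
  1×3 = 3 → write 1 carry 1
  0×3+1 = 1 → write 1
  0×3 = 0 → write 0
  1×3 = 3 → write 1 carry 1
  0×3+1 = 1 → write 1
  1×3 = 3 → write 1 carry 1
  1×3+1 = 4 → write 0 carry 2
  1×3+2 = 5 → write 1 carry 2
  0×3+2 = 2 → write 0 carry 1
  1×3+1 = 4 → write 0 carry 2
  1×3+2 = 5 → write 1 carry 2
  1×3+2 = 5 → write 1 carry 2
  0×3+2 = 2 → write 0 carry 1
  1×3+1 = 4 → write 0 carry 2
  1×3+2 = 5 → write 1 carry 2
  1×3+2 = 5 → write 1 carry 2
  1×3+2 = 5 → write 1 carry 2
  remaining carry: 10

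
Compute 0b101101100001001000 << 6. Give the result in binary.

0b101101100001001000000000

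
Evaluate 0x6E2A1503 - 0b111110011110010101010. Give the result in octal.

0o15602554131

0x6E2A1503 = 0o15612412403 in octal.
0b111110011110010101010 = 0o7636252 in octal.
Subtract column by column in base 8:
  3-2 → 1
  0-5 → 3 (borrow)
  4-2-1 → 1
  2-6 → 4 (borrow)
  1-3-1 → 5 (borrow)
  4-6-1 → 5 (borrow)
  2-7-1 → 2 (borrow)
  1-0-1 → 0
  6-0 → 6
  5-0 → 5
  1-0 → 1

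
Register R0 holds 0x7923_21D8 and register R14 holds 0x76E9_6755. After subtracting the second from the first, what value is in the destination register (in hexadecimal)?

0x239BA83

Subtract column by column in base 16:
  8-5 → 3
  D-5 → 8
  1-7 → A (borrow)
  2-6-1 → B (borrow)
  3-9-1 → 9 (borrow)
  2-E-1 → 3 (borrow)
  9-6-1 → 2
  7-7 → 0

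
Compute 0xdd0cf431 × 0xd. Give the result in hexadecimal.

0xb39a8667d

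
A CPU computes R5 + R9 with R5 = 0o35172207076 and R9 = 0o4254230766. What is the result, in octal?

0o41446440064

Add column by column in base 8, right to left:
  6+6 = 4 carry 1
  7+6+1 = 6 carry 1
  0+7+1 = 0 carry 1
  7+0+1 = 0 carry 1
  0+3+1 = 4
  2+2 = 4
  2+4 = 6
  7+5 = 4 carry 1
  1+2+1 = 4
  5+4 = 1 carry 1
  3+0+1 = 4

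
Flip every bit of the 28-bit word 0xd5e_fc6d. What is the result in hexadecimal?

0x2a10392

Each hex digit d becomes f−d:
  d→2, 5→a, e→1, f→0, c→3, 6→9, d→2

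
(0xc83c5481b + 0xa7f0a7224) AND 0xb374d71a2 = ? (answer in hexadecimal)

0x3024d3022

Add column by column in base 16, right to left:
  b+4 = f
  1+2 = 3
  8+2 = a
  4+7 = b
  5+a = f
  c+0 = c
  3+f = 2 carry 1
  8+7+1 = 0 carry 1
  c+a+1 = 7 carry 1
  final carry 1
Sum = 0x1702cfba3f; now AND with 0xb374d71a2:
  1&0=0, 7&b=3, 0&3=0, 2&7=2, c&4=4, f&d=d, b&7=3, a&1=0, 3&a=2, f&2=2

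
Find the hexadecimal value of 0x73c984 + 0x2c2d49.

Add column by column in base 16, right to left:
  4+9 = d
  8+4 = c
  9+d = 6 carry 1
  c+2+1 = f
  3+c = f
  7+2 = 9

0x9ff6cd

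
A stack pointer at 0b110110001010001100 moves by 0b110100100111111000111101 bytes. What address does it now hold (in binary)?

0b110101011110000011001001

Add column by column in base 2, right to left:
  0+1 = 1
  0+0 = 0
  1+1 = 0 carry 1
  1+1+1 = 1 carry 1
  0+1+1 = 0 carry 1
  0+1+1 = 0 carry 1
  0+0+1 = 1
  1+0 = 1
  0+0 = 0
  1+1 = 0 carry 1
  0+1+1 = 0 carry 1
  0+1+1 = 0 carry 1
  0+1+1 = 0 carry 1
  1+1+1 = 1 carry 1
  1+1+1 = 1 carry 1
  0+0+1 = 1
  1+0 = 1
  1+1 = 0 carry 1
  0+0+1 = 1
  0+0 = 0
  0+1 = 1
  0+0 = 0
  0+1 = 1
  0+1 = 1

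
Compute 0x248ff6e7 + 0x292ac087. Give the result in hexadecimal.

0x4dbab76e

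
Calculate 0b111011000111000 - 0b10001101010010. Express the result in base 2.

Subtract column by column in base 2:
  0-0 → 0
  0-1 → 1 (borrow)
  0-0-1 → 1 (borrow)
  1-0-1 → 0
  1-1 → 0
  1-0 → 1
  0-1 → 1 (borrow)
  0-0-1 → 1 (borrow)
  0-1-1 → 0 (borrow)
  1-1-1 → 1 (borrow)
  1-0-1 → 0
  0-0 → 0
  1-0 → 1
  1-1 → 0
  1-0 → 1

0b101001011100110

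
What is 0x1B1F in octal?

Expand each hex digit to 4 bits: 1=0001 B=1011 1=0001 F=1111.
Group the bits in threes: 001 101 100 011 111 → 15437.

0o15437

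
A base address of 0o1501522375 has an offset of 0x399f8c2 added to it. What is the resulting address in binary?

0o1501522375 = 0b1101000001101010010011111101 in binary.
0x399f8c2 = 0b11100110011111100011000010 in binary.
Add column by column in base 2, right to left:
  1+0 = 1
  0+1 = 1
  1+0 = 1
  1+0 = 1
  1+0 = 1
  1+0 = 1
  1+1 = 0 carry 1
  1+1+1 = 1 carry 1
  0+0+1 = 1
  0+0 = 0
  1+0 = 1
  0+1 = 1
  0+1 = 1
  1+1 = 0 carry 1
  0+1+1 = 0 carry 1
  1+1+1 = 1 carry 1
  0+1+1 = 0 carry 1
  1+0+1 = 0 carry 1
  1+0+1 = 0 carry 1
  0+1+1 = 0 carry 1
  0+1+1 = 0 carry 1
  0+0+1 = 1
  0+0 = 0
  0+1 = 1
  1+1 = 0 carry 1
  0+1+1 = 0 carry 1
  1+0+1 = 0 carry 1
  1+0+1 = 0 carry 1
  final carry 1

0b10000101000001001110110111111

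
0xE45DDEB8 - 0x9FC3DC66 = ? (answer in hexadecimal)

0x449A0252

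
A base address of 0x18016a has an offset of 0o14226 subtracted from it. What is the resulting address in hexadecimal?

0o14226 = 0x1896 in hexadecimal.
Subtract column by column in base 16:
  a-6 → 4
  6-9 → d (borrow)
  1-8-1 → 8 (borrow)
  0-1-1 → e (borrow)
  8-0-1 → 7
  1-0 → 1

0x17e8d4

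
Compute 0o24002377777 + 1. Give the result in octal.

0o24002400000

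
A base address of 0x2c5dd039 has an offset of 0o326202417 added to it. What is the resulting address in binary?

0x2c5dd039 = 0b101100010111011101000000111001 in binary.
0o326202417 = 0b11010110010000010100001111 in binary.
Add column by column in base 2, right to left:
  1+1 = 0 carry 1
  0+1+1 = 0 carry 1
  0+1+1 = 0 carry 1
  1+1+1 = 1 carry 1
  1+0+1 = 0 carry 1
  1+0+1 = 0 carry 1
  0+0+1 = 1
  0+0 = 0
  0+1 = 1
  0+0 = 0
  0+1 = 1
  0+0 = 0
  1+0 = 1
  0+0 = 0
  1+0 = 1
  1+0 = 1
  1+1 = 0 carry 1
  0+0+1 = 1
  1+0 = 1
  1+1 = 0 carry 1
  1+1+1 = 1 carry 1
  0+0+1 = 1
  1+1 = 0 carry 1
  0+0+1 = 1
  0+1 = 1
  0+1 = 1
  1+0 = 1
  1+0 = 1
  0+0 = 0
  1+0 = 1

0b101111101101101101010101001000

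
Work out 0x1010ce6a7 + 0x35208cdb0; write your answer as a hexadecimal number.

Add column by column in base 16, right to left:
  7+0 = 7
  a+b = 5 carry 1
  6+d+1 = 4 carry 1
  e+c+1 = b carry 1
  c+8+1 = 5 carry 1
  0+0+1 = 1
  1+2 = 3
  0+5 = 5
  1+3 = 4

0x45315b457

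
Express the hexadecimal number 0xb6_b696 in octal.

0o55533226

Expand each hex digit to 4 bits: b=1011 6=0110 b=1011 6=0110 9=1001 6=0110.
Group the bits in threes: 101 101 101 011 011 010 010 110 → 55533226.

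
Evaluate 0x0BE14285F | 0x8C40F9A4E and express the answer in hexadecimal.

0x8FE1FBA5F

OR each hex digit independently (no carries):
  0|8=8, B|C=F, E|4=E, 1|0=1, 4|F=F, 2|9=B, 8|A=A, 5|4=5, F|E=F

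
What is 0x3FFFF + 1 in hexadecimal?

0x40000

The trailing 4 digits are F (max in base 16), so adding 1 cascades: they roll to 0 and the next digit up increments.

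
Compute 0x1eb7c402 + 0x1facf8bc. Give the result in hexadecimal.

0x3e64bcbe

Add column by column in base 16, right to left:
  2+c = e
  0+b = b
  4+8 = c
  c+f = b carry 1
  7+c+1 = 4 carry 1
  b+a+1 = 6 carry 1
  e+f+1 = e carry 1
  1+1+1 = 3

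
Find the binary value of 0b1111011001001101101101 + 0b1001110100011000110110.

Add column by column in base 2, right to left:
  1+0 = 1
  0+1 = 1
  1+1 = 0 carry 1
  1+0+1 = 0 carry 1
  0+1+1 = 0 carry 1
  1+1+1 = 1 carry 1
  1+0+1 = 0 carry 1
  0+0+1 = 1
  1+0 = 1
  1+1 = 0 carry 1
  0+1+1 = 0 carry 1
  0+0+1 = 1
  1+0 = 1
  0+0 = 0
  0+1 = 1
  1+0 = 1
  1+1 = 0 carry 1
  0+1+1 = 0 carry 1
  1+1+1 = 1 carry 1
  1+0+1 = 0 carry 1
  1+0+1 = 0 carry 1
  1+1+1 = 1 carry 1
  final carry 1

0b11001001101100110100011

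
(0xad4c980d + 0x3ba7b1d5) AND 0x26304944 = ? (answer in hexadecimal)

0x20304940

Add column by column in base 16, right to left:
  d+5 = 2 carry 1
  0+d+1 = e
  8+1 = 9
  9+b = 4 carry 1
  c+7+1 = 4 carry 1
  4+a+1 = f
  d+b = 8 carry 1
  a+3+1 = e
Sum = 0xe8f449e2; now AND with 0x26304944:
  e&2=2, 8&6=0, f&3=3, 4&0=0, 4&4=4, 9&9=9, e&4=4, 2&4=0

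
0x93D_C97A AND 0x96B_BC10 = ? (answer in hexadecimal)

0x9298810

AND each hex digit independently (no carries):
  9&9=9, 3&6=2, D&B=9, C&B=8, 9&C=8, 7&1=1, A&0=0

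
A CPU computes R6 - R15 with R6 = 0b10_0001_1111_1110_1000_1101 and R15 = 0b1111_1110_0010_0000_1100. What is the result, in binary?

0b100100001110010000001

Subtract column by column in base 2:
  1-0 → 1
  0-0 → 0
  1-1 → 0
  1-1 → 0
  0-0 → 0
  0-0 → 0
  0-0 → 0
  1-0 → 1
  0-0 → 0
  1-1 → 0
  1-0 → 1
  1-0 → 1
  1-0 → 1
  1-1 → 0
  1-1 → 0
  1-1 → 0
  1-1 → 0
  0-1 → 1 (borrow)
  0-1-1 → 0 (borrow)
  0-1-1 → 0 (borrow)
  0-0-1 → 1 (borrow)
  1-0-1 → 0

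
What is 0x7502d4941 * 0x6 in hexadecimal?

0x2be10fb786

Multiply each base-16 digit by 6, carrying:
  1×6 = 6 → write 6
  4×6 = 24 → write 8 carry 1
  9×6+1 = 55 → write 7 carry 3
  4×6+3 = 27 → write b carry 1
  d×6+1 = 79 → write f carry 4
  2×6+4 = 16 → write 0 carry 1
  0×6+1 = 1 → write 1
  5×6 = 30 → write e carry 1
  7×6+1 = 43 → write b carry 2
  remaining carry: 2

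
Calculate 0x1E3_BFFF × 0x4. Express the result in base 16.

Multiply each base-16 digit by 4, carrying:
  F×4 = 60 → write C carry 3
  F×4+3 = 63 → write F carry 3
  F×4+3 = 63 → write F carry 3
  B×4+3 = 47 → write F carry 2
  3×4+2 = 14 → write E
  E×4 = 56 → write 8 carry 3
  1×4+3 = 7 → write 7

0x78EFFFC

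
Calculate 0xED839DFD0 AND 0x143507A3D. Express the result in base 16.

AND each hex digit independently (no carries):
  E&1=0, D&4=4, 8&3=0, 3&5=1, 9&0=0, D&7=5, F&A=A, D&3=1, 0&D=0

0x040105A10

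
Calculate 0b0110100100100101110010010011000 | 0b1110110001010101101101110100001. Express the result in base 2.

0b1110110101110101111111110111001

OR bit by bit (1 where either bit is 1):
  0110100100100101110010010011000
| 1110110001010101101101110100001
= 1110110101110101111111110111001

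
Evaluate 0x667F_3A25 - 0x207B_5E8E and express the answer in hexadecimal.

0x4603DB97

Subtract column by column in base 16:
  5-E → 7 (borrow)
  2-8-1 → 9 (borrow)
  A-E-1 → B (borrow)
  3-5-1 → D (borrow)
  F-B-1 → 3
  7-7 → 0
  6-0 → 6
  6-2 → 4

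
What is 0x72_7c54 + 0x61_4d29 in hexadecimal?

Add column by column in base 16, right to left:
  4+9 = d
  5+2 = 7
  c+d = 9 carry 1
  7+4+1 = c
  2+1 = 3
  7+6 = d

0xd3c97d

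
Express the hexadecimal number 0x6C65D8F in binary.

0b110110001100101110110001111

Expand each hex digit to 4 bits: 6=0110 C=1100 6=0110 5=0101 D=1101 8=1000 F=1111.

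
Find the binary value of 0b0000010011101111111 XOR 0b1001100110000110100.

0b1001110101101001011

XOR bit by bit (1 where the bits differ):
  0000010011101111111
^ 1001100110000110100
= 1001110101101001011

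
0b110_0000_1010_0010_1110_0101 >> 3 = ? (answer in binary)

0b11000001010001011100

Right shift by 3: drop the 3 least-significant bits.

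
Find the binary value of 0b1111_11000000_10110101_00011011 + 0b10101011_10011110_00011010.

0b10000011011000101001100110101

Add column by column in base 2, right to left:
  1+0 = 1
  1+1 = 0 carry 1
  0+0+1 = 1
  1+1 = 0 carry 1
  1+1+1 = 1 carry 1
  0+0+1 = 1
  0+0 = 0
  0+0 = 0
  1+0 = 1
  0+1 = 1
  1+1 = 0 carry 1
  0+1+1 = 0 carry 1
  1+1+1 = 1 carry 1
  1+0+1 = 0 carry 1
  0+0+1 = 1
  1+1 = 0 carry 1
  0+1+1 = 0 carry 1
  0+1+1 = 0 carry 1
  0+0+1 = 1
  0+1 = 1
  0+0 = 0
  0+1 = 1
  1+0 = 1
  1+1 = 0 carry 1
  1+0+1 = 0 carry 1
  1+0+1 = 0 carry 1
  1+0+1 = 0 carry 1
  1+0+1 = 0 carry 1
  final carry 1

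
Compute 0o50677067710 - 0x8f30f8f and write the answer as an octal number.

0o47602260071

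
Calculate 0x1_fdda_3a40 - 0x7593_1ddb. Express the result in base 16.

Subtract column by column in base 16:
  0-b → 5 (borrow)
  4-d-1 → 6 (borrow)
  a-d-1 → c (borrow)
  3-1-1 → 1
  a-3 → 7
  d-9 → 4
  d-5 → 8
  f-7 → 8
  1-0 → 1

0x188471c65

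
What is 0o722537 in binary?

Each octal digit is 3 bits: 7=111 2=010 2=010 5=101 3=011 7=111.

0b111010010101011111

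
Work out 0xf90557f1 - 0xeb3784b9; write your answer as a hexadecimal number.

Subtract column by column in base 16:
  1-9 → 8 (borrow)
  f-b-1 → 3
  7-4 → 3
  5-8 → d (borrow)
  5-7-1 → d (borrow)
  0-3-1 → c (borrow)
  9-b-1 → d (borrow)
  f-e-1 → 0

0xdcdd338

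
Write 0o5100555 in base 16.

Each octal digit is 3 bits: 5=101 1=001 0=000 0=000 5=101 5=101 5=101.
Group the bits into nibbles: 0001 0100 1000 0001 0110 1101 → 14816d.

0x14816d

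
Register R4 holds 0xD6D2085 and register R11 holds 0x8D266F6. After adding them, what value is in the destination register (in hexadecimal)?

0x163F877B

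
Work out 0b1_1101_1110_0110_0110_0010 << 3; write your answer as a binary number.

0b111011110011001100010000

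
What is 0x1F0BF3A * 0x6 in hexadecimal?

Multiply each base-16 digit by 6, carrying:
  A×6 = 60 → write C carry 3
  3×6+3 = 21 → write 5 carry 1
  F×6+1 = 91 → write B carry 5
  B×6+5 = 71 → write 7 carry 4
  0×6+4 = 4 → write 4
  F×6 = 90 → write A carry 5
  1×6+5 = 11 → write B

0xBA47B5C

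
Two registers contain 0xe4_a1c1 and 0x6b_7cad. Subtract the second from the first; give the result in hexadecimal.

0x792514

Subtract column by column in base 16:
  1-d → 4 (borrow)
  c-a-1 → 1
  1-c → 5 (borrow)
  a-7-1 → 2
  4-b → 9 (borrow)
  e-6-1 → 7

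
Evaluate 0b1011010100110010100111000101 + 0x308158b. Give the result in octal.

0b1011010100110010100111000101 = 0o1324624705 in octal.
0x308158b = 0o302012613 in octal.
Add column by column in base 8, right to left:
  5+3 = 0 carry 1
  0+1+1 = 2
  7+6 = 5 carry 1
  4+2+1 = 7
  2+1 = 3
  6+0 = 6
  4+2 = 6
  2+0 = 2
  3+3 = 6
  1+0 = 1

0o1626637520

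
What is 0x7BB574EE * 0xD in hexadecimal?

Multiply each base-16 digit by 13, carrying:
  E×13 = 182 → write 6 carry 11
  E×13+11 = 193 → write 1 carry 12
  4×13+12 = 64 → write 0 carry 4
  7×13+4 = 95 → write F carry 5
  5×13+5 = 70 → write 6 carry 4
  B×13+4 = 147 → write 3 carry 9
  B×13+9 = 152 → write 8 carry 9
  7×13+9 = 100 → write 4 carry 6
  remaining carry: 6

0x64836F016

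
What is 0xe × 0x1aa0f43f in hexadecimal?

Multiply each base-16 digit by 14, carrying:
  f×14 = 210 → write 2 carry 13
  3×14+13 = 55 → write 7 carry 3
  4×14+3 = 59 → write b carry 3
  f×14+3 = 213 → write 5 carry 13
  0×14+13 = 13 → write d
  a×14 = 140 → write c carry 8
  a×14+8 = 148 → write 4 carry 9
  1×14+9 = 23 → write 7 carry 1
  remaining carry: 1

0x174cd5b72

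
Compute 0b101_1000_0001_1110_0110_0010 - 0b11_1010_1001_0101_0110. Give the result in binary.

0b10101000111010100001100

Subtract column by column in base 2:
  0-0 → 0
  1-1 → 0
  0-1 → 1 (borrow)
  0-0-1 → 1 (borrow)
  0-1-1 → 0 (borrow)
  1-0-1 → 0
  1-1 → 0
  0-0 → 0
  0-1 → 1 (borrow)
  1-0-1 → 0
  1-0 → 1
  1-1 → 0
  1-0 → 1
  0-1 → 1 (borrow)
  0-0-1 → 1 (borrow)
  0-1-1 → 0 (borrow)
  0-1-1 → 0 (borrow)
  0-1-1 → 0 (borrow)
  0-0-1 → 1 (borrow)
  1-0-1 → 0
  1-0 → 1
  0-0 → 0
  1-0 → 1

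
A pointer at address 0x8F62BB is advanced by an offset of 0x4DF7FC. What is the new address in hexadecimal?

0xDD5AB7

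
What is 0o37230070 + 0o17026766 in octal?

0o56257056

Add column by column in base 8, right to left:
  0+6 = 6
  7+6 = 5 carry 1
  0+7+1 = 0 carry 1
  0+6+1 = 7
  3+2 = 5
  2+0 = 2
  7+7 = 6 carry 1
  3+1+1 = 5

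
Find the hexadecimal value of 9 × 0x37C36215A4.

Multiply each base-16 digit by 9, carrying:
  4×9 = 36 → write 4 carry 2
  A×9+2 = 92 → write C carry 5
  5×9+5 = 50 → write 2 carry 3
  1×9+3 = 12 → write C
  2×9 = 18 → write 2 carry 1
  6×9+1 = 55 → write 7 carry 3
  3×9+3 = 30 → write E carry 1
  C×9+1 = 109 → write D carry 6
  7×9+6 = 69 → write 5 carry 4
  3×9+4 = 31 → write F carry 1
  remaining carry: 1

0x1F5DE72C2C4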